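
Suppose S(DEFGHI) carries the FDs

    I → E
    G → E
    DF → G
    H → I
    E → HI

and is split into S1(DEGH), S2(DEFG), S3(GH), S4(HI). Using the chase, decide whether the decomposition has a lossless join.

Yes

Chase test. Columns are DEFGHI; row i has aⱼ where attribute j ∈ Si, else bᵢⱼ.
Initial tableau (one row per fragment):
  row 1: a1 a2 b13 a4 a5 b16
  row 2: a1 a2 a3 a4 b25 b26
  row 3: b31 b32 b33 a4 a5 b36
  row 4: b41 b42 b43 b44 a5 a6
Rows 1 and 3 agree on G; apply G→E and equate their E entries.
Rows 1 and 3 agree on H; apply H→I and equate their I entries.
Rows 1 and 4 agree on H; apply H→I and equate their I entries.
Rows 1 and 2 agree on E; apply E→HI and equate their HI entries.
Rows 1 and 4 agree on I; apply I→E and equate their E entries.
Row 2 is now all distinguished symbols — the join is lossless.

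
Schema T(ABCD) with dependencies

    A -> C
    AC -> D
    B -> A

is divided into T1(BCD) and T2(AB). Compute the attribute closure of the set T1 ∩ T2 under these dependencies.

T1 ∩ T2 = {B}.
B → A applies, adding A
A → C applies, adding C
AC → D applies, adding D
Closure: {ABCD}.

ABCD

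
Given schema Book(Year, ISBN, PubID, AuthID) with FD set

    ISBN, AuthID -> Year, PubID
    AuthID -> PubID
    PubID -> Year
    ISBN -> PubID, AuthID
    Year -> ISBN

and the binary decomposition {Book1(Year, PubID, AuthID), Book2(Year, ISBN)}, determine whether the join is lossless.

Yes

Common attributes: Book1 ∩ Book2 = {Year}.
Closure of {Year}: Year → ISBN applies, adding ISBN; ISBN → PubID, AuthID applies, adding PubID, AuthID. So (Year)⁺ = {Year, ISBN, PubID, AuthID}.
This closure contains every attribute of Book1, so Book1 ∩ Book2 → Book1. The join is lossless.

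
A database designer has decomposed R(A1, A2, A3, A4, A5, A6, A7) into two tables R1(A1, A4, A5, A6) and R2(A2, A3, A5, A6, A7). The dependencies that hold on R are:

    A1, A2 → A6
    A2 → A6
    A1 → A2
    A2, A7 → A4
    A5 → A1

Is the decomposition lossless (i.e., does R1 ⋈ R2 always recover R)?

Common attributes: R1 ∩ R2 = {A5, A6}.
Closure of {A5, A6}: A5 → A1 applies, adding A1; A1 → A2 applies, adding A2. So (A5, A6)⁺ = {A1, A2, A5, A6}.
The closure contains neither all of R1 = {A1, A4, A5, A6} nor all of R2 = {A2, A3, A5, A6, A7}, so the common attributes are not a superkey of either fragment. The join is lossy.

No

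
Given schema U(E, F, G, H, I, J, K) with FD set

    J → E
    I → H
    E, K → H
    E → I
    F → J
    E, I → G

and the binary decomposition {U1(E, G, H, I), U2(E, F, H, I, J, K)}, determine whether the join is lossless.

Common attributes: U1 ∩ U2 = {E, H, I}.
Closure of {E, H, I}: E, I → G applies, adding G. So (E, H, I)⁺ = {E, G, H, I}.
This closure contains every attribute of U1, so U1 ∩ U2 → U1. The join is lossless.

Yes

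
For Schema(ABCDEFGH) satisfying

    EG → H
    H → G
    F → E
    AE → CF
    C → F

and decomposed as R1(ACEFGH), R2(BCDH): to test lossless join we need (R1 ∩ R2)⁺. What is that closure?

R1 ∩ R2 = {CH}.
H → G applies, adding G
C → F applies, adding F
F → E applies, adding E
Closure: {CEFGH}.

CEFGH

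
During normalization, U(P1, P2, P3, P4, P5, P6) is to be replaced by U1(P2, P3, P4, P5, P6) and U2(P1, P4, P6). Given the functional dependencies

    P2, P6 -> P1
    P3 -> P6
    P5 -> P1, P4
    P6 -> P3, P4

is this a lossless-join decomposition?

No

Common attributes: U1 ∩ U2 = {P4, P6}.
Closure of {P4, P6}: P6 → P3, P4 applies, adding P3. So (P4, P6)⁺ = {P3, P4, P6}.
The closure contains neither all of U1 = {P2, P3, P4, P5, P6} nor all of U2 = {P1, P4, P6}, so the common attributes are not a superkey of either fragment. The join is lossy.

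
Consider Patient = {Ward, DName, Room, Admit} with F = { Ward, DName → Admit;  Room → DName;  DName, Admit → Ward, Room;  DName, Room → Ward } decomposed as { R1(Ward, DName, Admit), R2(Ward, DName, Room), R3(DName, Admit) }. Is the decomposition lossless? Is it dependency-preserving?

lossless and dependency-preserving

Lossless test (chase): Rows 1 and 2 agree on Ward, DName; apply Ward, DName→Admit and equate their Admit entries. Rows 1 and 2 agree on DName, Admit; apply DName, Admit→Ward, Room and equate their Ward, Room entries. Rows 1 and 3 agree on DName, Admit; apply DName, Admit→Ward, Room and equate their Ward, Room entries. Row 1 is now all distinguished symbols — the join is lossless.
Dependency preservation: DName, Admit → Ward, Room is not contained in any single fragment, but the restricted closure of its left-hand side across the fragments still reaches the right-hand side; the remaining FDs each lie inside some fragment. All dependencies are preserved.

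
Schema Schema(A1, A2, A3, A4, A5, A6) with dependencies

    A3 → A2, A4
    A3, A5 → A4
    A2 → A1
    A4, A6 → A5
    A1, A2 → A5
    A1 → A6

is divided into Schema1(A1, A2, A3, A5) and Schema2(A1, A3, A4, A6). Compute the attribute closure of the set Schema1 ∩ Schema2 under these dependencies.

A1, A2, A3, A4, A5, A6

Schema1 ∩ Schema2 = {A1, A3}.
A3 → A2, A4 applies, adding A2, A4
A1, A2 → A5 applies, adding A5
A1 → A6 applies, adding A6
Closure: {A1, A2, A3, A4, A5, A6}.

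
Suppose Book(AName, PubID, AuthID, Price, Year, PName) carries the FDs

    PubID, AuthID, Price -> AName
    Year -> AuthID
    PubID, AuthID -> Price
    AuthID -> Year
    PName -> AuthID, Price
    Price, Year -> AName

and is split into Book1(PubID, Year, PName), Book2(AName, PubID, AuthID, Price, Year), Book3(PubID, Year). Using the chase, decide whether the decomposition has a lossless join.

Yes

Chase test. Columns are AName, PubID, AuthID, Price, Year, PName; row i has aⱼ where attribute j ∈ Booki, else bᵢⱼ.
Initial tableau (one row per fragment):
  row 1: b11 a2 b13 b14 a5 a6
  row 2: a1 a2 a3 a4 a5 b26
  row 3: b31 a2 b33 b34 a5 b36
Rows 1 and 2 agree on Year; apply Year→AuthID and equate their AuthID entries.
Rows 1 and 3 agree on Year; apply Year→AuthID and equate their AuthID entries.
Rows 1 and 2 agree on PubID, AuthID; apply PubID, AuthID→Price and equate their Price entries.
Rows 1 and 3 agree on PubID, AuthID; apply PubID, AuthID→Price and equate their Price entries.
Rows 1 and 2 agree on Price, Year; apply Price, Year→AName and equate their AName entries.
Rows 1 and 3 agree on Price, Year; apply Price, Year→AName and equate their AName entries.
Row 1 is now all distinguished symbols — the join is lossless.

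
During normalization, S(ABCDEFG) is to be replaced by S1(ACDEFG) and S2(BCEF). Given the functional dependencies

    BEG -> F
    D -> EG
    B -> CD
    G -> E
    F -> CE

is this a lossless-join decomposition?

Common attributes: S1 ∩ S2 = {CEF}.
No dependency enlarges {CEF}, so (CEF)⁺ = {CEF}.
The closure contains neither all of S1 = {ACDEFG} nor all of S2 = {BCEF}, so the common attributes are not a superkey of either fragment. The join is lossy.

No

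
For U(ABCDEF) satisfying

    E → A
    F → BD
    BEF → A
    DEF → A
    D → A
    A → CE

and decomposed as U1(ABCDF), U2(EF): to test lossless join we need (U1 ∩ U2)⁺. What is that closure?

U1 ∩ U2 = {F}.
F → BD applies, adding BD
D → A applies, adding A
A → CE applies, adding CE
Closure: {ABCDEF}.

ABCDEF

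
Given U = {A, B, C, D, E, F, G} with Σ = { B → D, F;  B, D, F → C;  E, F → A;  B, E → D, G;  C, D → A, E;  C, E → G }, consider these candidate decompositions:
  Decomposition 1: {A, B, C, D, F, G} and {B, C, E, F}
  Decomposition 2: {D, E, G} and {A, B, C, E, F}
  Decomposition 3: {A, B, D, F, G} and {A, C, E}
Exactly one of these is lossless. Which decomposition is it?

Decomposition 1

Decomposition 1: common = {B, C, F}, closure = {A, B, C, D, E, F, G} → lossless.
Decomposition 2: common = {E}, closure = {E} → lossy.
Decomposition 3: common = {A}, closure = {A} → lossy.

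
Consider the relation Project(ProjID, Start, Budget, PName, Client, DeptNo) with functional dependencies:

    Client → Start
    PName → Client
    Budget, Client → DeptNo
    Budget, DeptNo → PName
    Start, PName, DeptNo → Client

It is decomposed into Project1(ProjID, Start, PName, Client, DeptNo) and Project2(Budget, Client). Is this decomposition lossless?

Common attributes: Project1 ∩ Project2 = {Client}.
Closure of {Client}: Client → Start applies, adding Start. So (Client)⁺ = {Start, Client}.
The closure contains neither all of Project1 = {ProjID, Start, PName, Client, DeptNo} nor all of Project2 = {Budget, Client}, so the common attributes are not a superkey of either fragment. The join is lossy.

No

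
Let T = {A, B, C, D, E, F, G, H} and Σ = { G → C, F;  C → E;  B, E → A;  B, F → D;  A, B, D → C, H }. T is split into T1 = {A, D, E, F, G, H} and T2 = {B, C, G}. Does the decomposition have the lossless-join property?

No

Common attributes: T1 ∩ T2 = {G}.
Closure of {G}: G → C, F applies, adding C, F; C → E applies, adding E. So (G)⁺ = {C, E, F, G}.
The closure contains neither all of T1 = {A, D, E, F, G, H} nor all of T2 = {B, C, G}, so the common attributes are not a superkey of either fragment. The join is lossy.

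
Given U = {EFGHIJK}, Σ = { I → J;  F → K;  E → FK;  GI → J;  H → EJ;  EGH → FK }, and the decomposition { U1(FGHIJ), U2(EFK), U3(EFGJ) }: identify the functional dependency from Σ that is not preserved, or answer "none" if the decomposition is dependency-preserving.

Check H → EJ: no single fragment contains all of {EHJ}, and the restricted closure of {H} across the fragments never reaches {EJ}.
I → J is preserved.
F → K is preserved.
E → FK is preserved.
GI → J is preserved.
EGH → FK is preserved.

H → EJ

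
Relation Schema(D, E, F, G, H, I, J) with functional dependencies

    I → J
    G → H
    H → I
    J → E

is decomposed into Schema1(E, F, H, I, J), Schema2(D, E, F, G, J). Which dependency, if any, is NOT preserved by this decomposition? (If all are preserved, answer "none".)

G → H

Check G → H: no single fragment contains all of {G, H}, and the restricted closure of {G} across the fragments never reaches {H}.
I → J is preserved.
H → I is preserved.
J → E is preserved.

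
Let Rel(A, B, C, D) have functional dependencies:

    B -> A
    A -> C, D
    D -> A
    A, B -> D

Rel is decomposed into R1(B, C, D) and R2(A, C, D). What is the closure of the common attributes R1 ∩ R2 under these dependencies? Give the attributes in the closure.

R1 ∩ R2 = {C, D}.
D → A applies, adding A
Closure: {A, C, D}.

A, C, D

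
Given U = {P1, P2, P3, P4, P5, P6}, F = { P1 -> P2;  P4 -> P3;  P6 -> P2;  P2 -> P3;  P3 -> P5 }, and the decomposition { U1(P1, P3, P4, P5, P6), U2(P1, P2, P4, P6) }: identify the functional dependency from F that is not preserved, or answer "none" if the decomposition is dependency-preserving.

Check P2 → P3: no single fragment contains all of {P2, P3}, and the restricted closure of {P2} across the fragments never reaches {P3}.
P1 → P2 is preserved.
P4 → P3 is preserved.
P6 → P2 is preserved.
P3 → P5 is preserved.

P2 -> P3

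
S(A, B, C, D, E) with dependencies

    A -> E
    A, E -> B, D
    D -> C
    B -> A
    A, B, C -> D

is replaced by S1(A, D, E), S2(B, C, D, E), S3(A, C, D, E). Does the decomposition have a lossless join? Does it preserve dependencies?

Lossless test (chase): Rows 1 and 3 agree on A, E; apply A, E→B, D and equate their B, D entries. Rows 1 and 2 agree on D; apply D→C and equate their C entries. No row becomes fully distinguished — the join is lossy.
Dependency preservation: the restricted closure of {A, E} across the fragments never reaches {B, D}, so A, E → B, D cannot be enforced without a join — not preserved.

lossy and not dependency-preserving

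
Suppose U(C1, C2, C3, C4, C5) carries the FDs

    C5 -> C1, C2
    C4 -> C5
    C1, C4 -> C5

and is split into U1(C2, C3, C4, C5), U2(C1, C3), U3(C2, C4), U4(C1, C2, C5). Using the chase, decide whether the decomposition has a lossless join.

Yes

Chase test. Columns are C1, C2, C3, C4, C5; row i has aⱼ where attribute j ∈ Ui, else bᵢⱼ.
Initial tableau (one row per fragment):
  row 1: b11 a2 a3 a4 a5
  row 2: a1 b22 a3 b24 b25
  row 3: b31 a2 b33 a4 b35
  row 4: a1 a2 b43 b44 a5
Rows 1 and 4 agree on C5; apply C5→C1, C2 and equate their C1, C2 entries.
Rows 1 and 3 agree on C4; apply C4→C5 and equate their C5 entries.
Rows 1 and 3 agree on C5; apply C5→C1, C2 and equate their C1, C2 entries.
Row 1 is now all distinguished symbols — the join is lossless.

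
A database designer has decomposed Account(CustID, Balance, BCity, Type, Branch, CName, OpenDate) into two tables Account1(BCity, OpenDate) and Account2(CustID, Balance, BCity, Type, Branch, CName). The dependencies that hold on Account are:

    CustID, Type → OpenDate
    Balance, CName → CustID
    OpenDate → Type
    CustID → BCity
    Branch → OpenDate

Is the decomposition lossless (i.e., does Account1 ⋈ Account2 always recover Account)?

No

Common attributes: Account1 ∩ Account2 = {BCity}.
No dependency enlarges {BCity}, so (BCity)⁺ = {BCity}.
The closure contains neither all of Account1 = {BCity, OpenDate} nor all of Account2 = {CustID, Balance, BCity, Type, Branch, CName}, so the common attributes are not a superkey of either fragment. The join is lossy.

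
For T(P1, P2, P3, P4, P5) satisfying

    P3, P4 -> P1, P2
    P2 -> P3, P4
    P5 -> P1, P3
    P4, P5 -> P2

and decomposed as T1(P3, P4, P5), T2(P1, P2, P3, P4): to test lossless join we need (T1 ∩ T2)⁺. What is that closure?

T1 ∩ T2 = {P3, P4}.
P3, P4 → P1, P2 applies, adding P1, P2
Closure: {P1, P2, P3, P4}.

P1, P2, P3, P4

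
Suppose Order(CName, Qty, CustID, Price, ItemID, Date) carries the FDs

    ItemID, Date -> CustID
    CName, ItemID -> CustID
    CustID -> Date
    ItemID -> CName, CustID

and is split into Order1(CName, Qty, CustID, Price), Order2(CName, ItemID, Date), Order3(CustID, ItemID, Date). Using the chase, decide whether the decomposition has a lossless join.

Chase test. Columns are CName, Qty, CustID, Price, ItemID, Date; row i has aⱼ where attribute j ∈ Orderi, else bᵢⱼ.
Initial tableau (one row per fragment):
  row 1: a1 a2 a3 a4 b15 b16
  row 2: a1 b22 b23 b24 a5 a6
  row 3: b31 b32 a3 b34 a5 a6
Rows 2 and 3 agree on ItemID, Date; apply ItemID, Date→CustID and equate their CustID entries.
Rows 1 and 2 agree on CustID; apply CustID→Date and equate their Date entries.
Rows 2 and 3 agree on ItemID; apply ItemID→CName, CustID and equate their CName, CustID entries.
No row becomes fully distinguished — the join is lossy.

No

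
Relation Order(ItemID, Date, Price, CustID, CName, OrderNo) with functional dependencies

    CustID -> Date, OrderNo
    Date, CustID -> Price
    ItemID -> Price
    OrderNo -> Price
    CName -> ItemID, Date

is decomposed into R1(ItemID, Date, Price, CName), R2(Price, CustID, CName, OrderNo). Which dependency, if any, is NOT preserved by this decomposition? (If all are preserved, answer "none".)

Check CustID → Date, OrderNo: no single fragment contains all of {Date, CustID, OrderNo}, and the restricted closure of {CustID} across the fragments never reaches {Date, OrderNo}.
Date, CustID → Price is preserved.
ItemID → Price is preserved.
OrderNo → Price is preserved.
CName → ItemID, Date is preserved.

CustID -> Date, OrderNo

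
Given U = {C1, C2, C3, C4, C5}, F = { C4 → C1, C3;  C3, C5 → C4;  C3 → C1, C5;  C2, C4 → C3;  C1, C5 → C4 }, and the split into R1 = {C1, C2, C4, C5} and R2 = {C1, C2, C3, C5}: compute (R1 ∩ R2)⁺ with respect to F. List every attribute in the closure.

C1, C2, C3, C4, C5

R1 ∩ R2 = {C1, C2, C5}.
C1, C5 → C4 applies, adding C4
C4 → C1, C3 applies, adding C3
Closure: {C1, C2, C3, C4, C5}.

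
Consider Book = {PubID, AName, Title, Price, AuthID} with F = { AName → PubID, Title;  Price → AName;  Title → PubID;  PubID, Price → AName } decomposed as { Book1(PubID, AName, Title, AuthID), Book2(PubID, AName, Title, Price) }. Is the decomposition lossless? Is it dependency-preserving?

lossy but dependency-preserving

Lossless test: (PubID, AName, Title)⁺ = {PubID, AName, Title}, which is a superkey of neither fragment — lossy.
Dependency preservation: every FD's attributes lie within a single fragment, so each can be enforced locally — preserved.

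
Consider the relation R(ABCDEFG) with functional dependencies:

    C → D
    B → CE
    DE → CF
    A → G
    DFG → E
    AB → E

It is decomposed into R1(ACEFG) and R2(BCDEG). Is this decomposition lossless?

Common attributes: R1 ∩ R2 = {CEG}.
Closure of {CEG}: C → D applies, adding D; DE → CF applies, adding F. So (CEG)⁺ = {CDEFG}.
The closure contains neither all of R1 = {ACEFG} nor all of R2 = {BCDEG}, so the common attributes are not a superkey of either fragment. The join is lossy.

No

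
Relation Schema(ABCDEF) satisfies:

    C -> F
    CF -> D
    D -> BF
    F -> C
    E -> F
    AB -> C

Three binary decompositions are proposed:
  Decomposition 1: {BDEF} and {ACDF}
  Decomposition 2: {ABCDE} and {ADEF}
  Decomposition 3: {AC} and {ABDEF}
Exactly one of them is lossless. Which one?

Decomposition 1: common = {DF}, closure = {BCDF} → lossy.
Decomposition 2: common = {ADE}, closure = {ABCDEF} → lossless.
Decomposition 3: common = {A}, closure = {A} → lossy.

Decomposition 2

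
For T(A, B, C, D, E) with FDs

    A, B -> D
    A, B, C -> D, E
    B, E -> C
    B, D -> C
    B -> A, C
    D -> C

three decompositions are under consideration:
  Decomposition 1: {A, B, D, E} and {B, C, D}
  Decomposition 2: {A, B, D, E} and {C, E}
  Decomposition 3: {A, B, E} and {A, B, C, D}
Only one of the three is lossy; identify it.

Decomposition 2

Decomposition 1: common = {B, D}, closure = {A, B, C, D, E} → lossless.
Decomposition 2: common = {E}, closure = {E} → lossy.
Decomposition 3: common = {A, B}, closure = {A, B, C, D, E} → lossless.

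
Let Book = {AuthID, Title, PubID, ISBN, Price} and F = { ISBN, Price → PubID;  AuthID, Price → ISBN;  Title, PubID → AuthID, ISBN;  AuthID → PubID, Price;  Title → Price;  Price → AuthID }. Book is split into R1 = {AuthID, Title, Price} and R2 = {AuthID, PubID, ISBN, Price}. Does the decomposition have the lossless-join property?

Common attributes: R1 ∩ R2 = {AuthID, Price}.
Closure of {AuthID, Price}: AuthID, Price → ISBN applies, adding ISBN; AuthID → PubID, Price applies, adding PubID. So (AuthID, Price)⁺ = {AuthID, PubID, ISBN, Price}.
This closure contains every attribute of R2, so R1 ∩ R2 → R2. The join is lossless.

Yes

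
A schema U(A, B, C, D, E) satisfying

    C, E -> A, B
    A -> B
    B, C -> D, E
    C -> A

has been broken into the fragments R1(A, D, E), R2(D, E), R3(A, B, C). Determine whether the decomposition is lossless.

No

Chase test. Columns are A, B, C, D, E; row i has aⱼ where attribute j ∈ Ri, else bᵢⱼ.
Initial tableau (one row per fragment):
  row 1: a1 b12 b13 a4 a5
  row 2: b21 b22 b23 a4 a5
  row 3: a1 a2 a3 b34 b35
Rows 1 and 3 agree on A; apply A→B and equate their B entries.
No row becomes fully distinguished — the join is lossy.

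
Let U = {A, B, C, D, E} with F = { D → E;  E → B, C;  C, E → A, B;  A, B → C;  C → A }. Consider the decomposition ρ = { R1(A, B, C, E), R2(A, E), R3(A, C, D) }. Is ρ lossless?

No

Chase test. Columns are A, B, C, D, E; row i has aⱼ where attribute j ∈ Ri, else bᵢⱼ.
Initial tableau (one row per fragment):
  row 1: a1 a2 a3 b14 a5
  row 2: a1 b22 b23 b24 a5
  row 3: a1 b32 a3 a4 b35
Rows 1 and 2 agree on E; apply E→B, C and equate their B, C entries.
No row becomes fully distinguished — the join is lossy.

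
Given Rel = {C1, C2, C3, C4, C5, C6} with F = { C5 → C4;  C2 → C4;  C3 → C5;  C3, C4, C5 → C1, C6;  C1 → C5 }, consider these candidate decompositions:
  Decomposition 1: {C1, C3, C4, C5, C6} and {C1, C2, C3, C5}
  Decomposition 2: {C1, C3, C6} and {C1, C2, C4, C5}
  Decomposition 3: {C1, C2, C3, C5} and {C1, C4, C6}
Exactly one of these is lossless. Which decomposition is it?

Decomposition 1: common = {C1, C3, C5}, closure = {C1, C3, C4, C5, C6} → lossless.
Decomposition 2: common = {C1}, closure = {C1, C4, C5} → lossy.
Decomposition 3: common = {C1}, closure = {C1, C4, C5} → lossy.

Decomposition 1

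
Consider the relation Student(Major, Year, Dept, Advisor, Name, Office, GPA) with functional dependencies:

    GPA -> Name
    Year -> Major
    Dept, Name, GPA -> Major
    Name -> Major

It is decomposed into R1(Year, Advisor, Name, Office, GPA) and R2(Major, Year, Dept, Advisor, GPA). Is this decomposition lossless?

Common attributes: R1 ∩ R2 = {Year, Advisor, GPA}.
Closure of {Year, Advisor, GPA}: GPA → Name applies, adding Name; Year → Major applies, adding Major. So (Year, Advisor, GPA)⁺ = {Major, Year, Advisor, Name, GPA}.
The closure contains neither all of R1 = {Year, Advisor, Name, Office, GPA} nor all of R2 = {Major, Year, Dept, Advisor, GPA}, so the common attributes are not a superkey of either fragment. The join is lossy.

No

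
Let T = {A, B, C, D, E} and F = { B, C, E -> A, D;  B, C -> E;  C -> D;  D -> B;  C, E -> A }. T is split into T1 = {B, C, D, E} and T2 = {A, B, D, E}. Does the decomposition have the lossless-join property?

Common attributes: T1 ∩ T2 = {B, D, E}.
No dependency enlarges {B, D, E}, so (B, D, E)⁺ = {B, D, E}.
The closure contains neither all of T1 = {B, C, D, E} nor all of T2 = {A, B, D, E}, so the common attributes are not a superkey of either fragment. The join is lossy.

No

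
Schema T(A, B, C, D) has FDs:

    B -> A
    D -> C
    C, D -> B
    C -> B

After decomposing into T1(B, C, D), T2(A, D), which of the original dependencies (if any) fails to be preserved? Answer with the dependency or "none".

Check B → A: no single fragment contains all of {A, B}, and the restricted closure of {B} across the fragments never reaches {A}.
D → C is preserved.
C, D → B is preserved.
C → B is preserved.

B -> A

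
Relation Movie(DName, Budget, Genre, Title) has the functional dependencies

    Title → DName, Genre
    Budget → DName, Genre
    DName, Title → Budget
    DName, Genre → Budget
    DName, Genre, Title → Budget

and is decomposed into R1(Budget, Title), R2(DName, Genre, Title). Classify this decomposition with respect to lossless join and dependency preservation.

Lossless test: (Title)⁺ = {DName, Budget, Genre, Title}, which contains all of one fragment — lossless.
Dependency preservation: the restricted closure of {Budget} across the fragments never reaches {DName, Genre}, so Budget → DName, Genre cannot be enforced without a join — not preserved.

lossless but not dependency-preserving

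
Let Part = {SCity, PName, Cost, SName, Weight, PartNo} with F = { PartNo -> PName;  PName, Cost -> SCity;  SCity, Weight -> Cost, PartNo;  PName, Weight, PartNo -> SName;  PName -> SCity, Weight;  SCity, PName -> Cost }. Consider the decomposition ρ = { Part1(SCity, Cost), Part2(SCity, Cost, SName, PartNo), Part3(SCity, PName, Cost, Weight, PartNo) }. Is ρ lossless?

Chase test. Columns are SCity, PName, Cost, SName, Weight, PartNo; row i has aⱼ where attribute j ∈ Parti, else bᵢⱼ.
Initial tableau (one row per fragment):
  row 1: a1 b12 a3 b14 b15 b16
  row 2: a1 b22 a3 a4 b25 a6
  row 3: a1 a2 a3 b34 a5 a6
Rows 2 and 3 agree on PartNo; apply PartNo→PName and equate their PName entries.
Rows 2 and 3 agree on PName; apply PName→SCity, Weight and equate their SCity, Weight entries.
Rows 2 and 3 agree on PName, Weight, PartNo; apply PName, Weight, PartNo→SName and equate their SName entries.
Row 2 is now all distinguished symbols — the join is lossless.

Yes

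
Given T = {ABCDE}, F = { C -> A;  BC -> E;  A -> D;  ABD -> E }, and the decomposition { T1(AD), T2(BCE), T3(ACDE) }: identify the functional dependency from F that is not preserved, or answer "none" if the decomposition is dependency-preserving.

Check ABD → E: no single fragment contains all of {ABDE}, and the restricted closure of {ABD} across the fragments never reaches {E}.
C → A is preserved.
BC → E is preserved.
A → D is preserved.

ABD -> E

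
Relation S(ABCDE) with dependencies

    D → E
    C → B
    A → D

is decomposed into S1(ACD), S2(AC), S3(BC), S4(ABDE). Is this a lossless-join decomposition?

Yes

Chase test. Columns are ABCDE; row i has aⱼ where attribute j ∈ Si, else bᵢⱼ.
Initial tableau (one row per fragment):
  row 1: a1 b12 a3 a4 b15
  row 2: a1 b22 a3 b24 b25
  row 3: b31 a2 a3 b34 b35
  row 4: a1 a2 b43 a4 a5
Rows 1 and 4 agree on D; apply D→E and equate their E entries.
Rows 1 and 2 agree on C; apply C→B and equate their B entries.
Rows 1 and 3 agree on C; apply C→B and equate their B entries.
Rows 1 and 2 agree on A; apply A→D and equate their D entries.
Rows 1 and 2 agree on D; apply D→E and equate their E entries.
Row 1 is now all distinguished symbols — the join is lossless.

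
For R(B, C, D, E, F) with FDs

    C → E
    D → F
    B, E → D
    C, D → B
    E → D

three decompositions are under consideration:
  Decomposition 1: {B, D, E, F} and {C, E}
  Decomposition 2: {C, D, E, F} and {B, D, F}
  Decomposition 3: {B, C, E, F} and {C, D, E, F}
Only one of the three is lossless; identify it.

Decomposition 3

Decomposition 1: common = {E}, closure = {D, E, F} → lossy.
Decomposition 2: common = {D, F}, closure = {D, F} → lossy.
Decomposition 3: common = {C, E, F}, closure = {B, C, D, E, F} → lossless.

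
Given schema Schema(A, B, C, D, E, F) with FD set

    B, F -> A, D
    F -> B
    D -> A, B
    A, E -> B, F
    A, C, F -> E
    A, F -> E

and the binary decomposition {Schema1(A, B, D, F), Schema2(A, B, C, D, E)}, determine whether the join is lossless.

No

Common attributes: Schema1 ∩ Schema2 = {A, B, D}.
No dependency enlarges {A, B, D}, so (A, B, D)⁺ = {A, B, D}.
The closure contains neither all of Schema1 = {A, B, D, F} nor all of Schema2 = {A, B, C, D, E}, so the common attributes are not a superkey of either fragment. The join is lossy.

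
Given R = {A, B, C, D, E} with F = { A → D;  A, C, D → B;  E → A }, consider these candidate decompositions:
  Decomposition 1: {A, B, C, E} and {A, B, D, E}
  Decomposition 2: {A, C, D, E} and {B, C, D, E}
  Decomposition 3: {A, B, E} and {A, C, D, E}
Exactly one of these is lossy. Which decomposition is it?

Decomposition 1: common = {A, B, E}, closure = {A, B, D, E} → lossless.
Decomposition 2: common = {C, D, E}, closure = {A, B, C, D, E} → lossless.
Decomposition 3: common = {A, E}, closure = {A, D, E} → lossy.

Decomposition 3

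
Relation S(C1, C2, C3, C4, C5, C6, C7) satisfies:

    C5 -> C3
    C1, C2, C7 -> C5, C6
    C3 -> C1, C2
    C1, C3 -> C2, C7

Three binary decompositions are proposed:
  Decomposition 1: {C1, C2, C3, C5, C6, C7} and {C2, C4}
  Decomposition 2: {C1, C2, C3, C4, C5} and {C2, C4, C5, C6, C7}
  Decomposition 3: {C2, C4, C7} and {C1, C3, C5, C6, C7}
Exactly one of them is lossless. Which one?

Decomposition 2

Decomposition 1: common = {C2}, closure = {C2} → lossy.
Decomposition 2: common = {C2, C4, C5}, closure = {C1, C2, C3, C4, C5, C6, C7} → lossless.
Decomposition 3: common = {C7}, closure = {C7} → lossy.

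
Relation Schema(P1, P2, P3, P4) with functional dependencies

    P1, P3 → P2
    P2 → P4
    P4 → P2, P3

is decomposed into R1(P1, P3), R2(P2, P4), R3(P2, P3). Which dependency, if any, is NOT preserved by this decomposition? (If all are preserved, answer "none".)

Check P1, P3 → P2: no single fragment contains all of {P1, P2, P3}, and the restricted closure of {P1, P3} across the fragments never reaches {P2}.
P2 → P4 is preserved.
P4 → P2, P3 is preserved.

P1, P3 → P2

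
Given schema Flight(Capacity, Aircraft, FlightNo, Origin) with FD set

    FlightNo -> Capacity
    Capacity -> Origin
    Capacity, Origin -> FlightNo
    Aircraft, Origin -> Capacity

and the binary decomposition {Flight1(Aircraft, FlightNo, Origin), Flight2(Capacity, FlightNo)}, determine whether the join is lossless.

Common attributes: Flight1 ∩ Flight2 = {FlightNo}.
Closure of {FlightNo}: FlightNo → Capacity applies, adding Capacity; Capacity → Origin applies, adding Origin. So (FlightNo)⁺ = {Capacity, FlightNo, Origin}.
This closure contains every attribute of Flight2, so Flight1 ∩ Flight2 → Flight2. The join is lossless.

Yes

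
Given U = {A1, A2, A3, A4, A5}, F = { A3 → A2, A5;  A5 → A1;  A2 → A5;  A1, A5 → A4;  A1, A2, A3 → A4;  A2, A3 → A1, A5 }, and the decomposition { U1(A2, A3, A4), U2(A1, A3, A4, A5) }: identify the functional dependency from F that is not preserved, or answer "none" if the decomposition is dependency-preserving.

A2 → A5

Check A2 → A5: no single fragment contains all of {A2, A5}, and the restricted closure of {A2} across the fragments never reaches {A5}.
A3 → A2, A5 is preserved.
A5 → A1 is preserved.
A1, A5 → A4 is preserved.
A1, A2, A3 → A4 is preserved.
A2, A3 → A1, A5 is preserved.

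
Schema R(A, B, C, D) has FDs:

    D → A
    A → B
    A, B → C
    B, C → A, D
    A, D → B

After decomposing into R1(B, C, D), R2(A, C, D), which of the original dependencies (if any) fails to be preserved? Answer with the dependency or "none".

D → A lies within R2.
A → B: restricted closure across fragments reaches B.
A, B → C: restricted closure across fragments reaches C.
B, C → A, D: restricted closure across fragments reaches A, D.
A, D → B: restricted closure across fragments reaches B.
Every dependency is enforceable on the fragments, so the decomposition is dependency-preserving.

none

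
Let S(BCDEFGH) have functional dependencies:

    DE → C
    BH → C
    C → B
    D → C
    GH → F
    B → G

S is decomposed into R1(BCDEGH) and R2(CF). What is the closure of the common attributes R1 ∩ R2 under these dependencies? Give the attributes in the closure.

R1 ∩ R2 = {C}.
C → B applies, adding B
B → G applies, adding G
Closure: {BCG}.

BCG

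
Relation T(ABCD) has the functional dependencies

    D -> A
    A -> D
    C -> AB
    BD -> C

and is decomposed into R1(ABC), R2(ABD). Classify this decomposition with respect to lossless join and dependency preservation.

lossless and dependency-preserving

Lossless test: (AB)⁺ = {ABCD}, which contains all of one fragment — lossless.
Dependency preservation: BD → C is not contained in any single fragment, but the restricted closure of its left-hand side across the fragments still reaches the right-hand side; the remaining FDs each lie inside some fragment. All dependencies are preserved.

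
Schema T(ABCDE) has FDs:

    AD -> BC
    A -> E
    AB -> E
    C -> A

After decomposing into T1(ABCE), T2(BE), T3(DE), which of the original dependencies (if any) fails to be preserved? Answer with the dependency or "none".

AD -> BC

Check AD → BC: no single fragment contains all of {ABCD}, and the restricted closure of {AD} across the fragments never reaches {BC}.
A → E is preserved.
AB → E is preserved.
C → A is preserved.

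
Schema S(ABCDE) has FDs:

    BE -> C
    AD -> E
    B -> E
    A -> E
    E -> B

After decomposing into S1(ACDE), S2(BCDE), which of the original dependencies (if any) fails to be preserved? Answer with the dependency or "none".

none

BE → C lies within S2.
AD → E lies within S1.
B → E lies within S2.
A → E lies within S1.
E → B lies within S2.
Every dependency is enforceable on the fragments, so the decomposition is dependency-preserving.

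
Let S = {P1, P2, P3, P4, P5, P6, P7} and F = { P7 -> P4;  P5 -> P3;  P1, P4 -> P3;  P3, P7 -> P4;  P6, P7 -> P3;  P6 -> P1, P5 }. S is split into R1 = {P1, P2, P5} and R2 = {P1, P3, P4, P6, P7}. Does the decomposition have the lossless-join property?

Common attributes: R1 ∩ R2 = {P1}.
No dependency enlarges {P1}, so (P1)⁺ = {P1}.
The closure contains neither all of R1 = {P1, P2, P5} nor all of R2 = {P1, P3, P4, P6, P7}, so the common attributes are not a superkey of either fragment. The join is lossy.

No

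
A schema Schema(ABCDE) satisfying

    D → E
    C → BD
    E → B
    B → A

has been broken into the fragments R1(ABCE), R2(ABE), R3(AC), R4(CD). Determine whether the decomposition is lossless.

Yes

Chase test. Columns are ABCDE; row i has aⱼ where attribute j ∈ Ri, else bᵢⱼ.
Initial tableau (one row per fragment):
  row 1: a1 a2 a3 b14 a5
  row 2: a1 a2 b23 b24 a5
  row 3: a1 b32 a3 b34 b35
  row 4: b41 b42 a3 a4 b45
Rows 1 and 3 agree on C; apply C→BD and equate their BD entries.
Rows 1 and 4 agree on C; apply C→BD and equate their BD entries.
Rows 1 and 4 agree on B; apply B→A and equate their A entries.
Rows 1 and 3 agree on D; apply D→E and equate their E entries.
Rows 1 and 4 agree on D; apply D→E and equate their E entries.
Row 1 is now all distinguished symbols — the join is lossless.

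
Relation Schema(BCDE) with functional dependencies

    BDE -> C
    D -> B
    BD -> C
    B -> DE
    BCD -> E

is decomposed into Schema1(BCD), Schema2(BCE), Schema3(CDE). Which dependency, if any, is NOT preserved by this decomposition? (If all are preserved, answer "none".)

BDE → C: restricted closure across fragments reaches C.
D → B lies within Schema1.
BD → C lies within Schema1.
B → DE: restricted closure across fragments reaches DE.
BCD → E: restricted closure across fragments reaches E.
Every dependency is enforceable on the fragments, so the decomposition is dependency-preserving.

none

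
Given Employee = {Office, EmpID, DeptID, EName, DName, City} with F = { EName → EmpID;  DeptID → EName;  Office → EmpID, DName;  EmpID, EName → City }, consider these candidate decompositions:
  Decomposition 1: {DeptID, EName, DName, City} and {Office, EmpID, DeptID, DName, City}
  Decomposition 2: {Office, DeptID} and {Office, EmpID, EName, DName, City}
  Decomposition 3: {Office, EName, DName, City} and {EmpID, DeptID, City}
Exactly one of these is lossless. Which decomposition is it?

Decomposition 1: common = {DeptID, DName, City}, closure = {EmpID, DeptID, EName, DName, City} → lossless.
Decomposition 2: common = {Office}, closure = {Office, EmpID, DName} → lossy.
Decomposition 3: common = {City}, closure = {City} → lossy.

Decomposition 1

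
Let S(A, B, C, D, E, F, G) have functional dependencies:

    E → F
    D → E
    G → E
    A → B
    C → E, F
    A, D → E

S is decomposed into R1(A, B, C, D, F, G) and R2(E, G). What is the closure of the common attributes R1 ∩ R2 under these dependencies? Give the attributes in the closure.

R1 ∩ R2 = {G}.
G → E applies, adding E
E → F applies, adding F
Closure: {E, F, G}.

E, F, G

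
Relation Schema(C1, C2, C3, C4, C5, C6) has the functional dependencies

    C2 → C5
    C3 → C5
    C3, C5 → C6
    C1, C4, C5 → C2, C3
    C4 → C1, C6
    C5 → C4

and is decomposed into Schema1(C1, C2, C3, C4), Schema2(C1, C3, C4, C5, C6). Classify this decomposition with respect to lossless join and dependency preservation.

lossless and dependency-preserving

Lossless test: (C1, C3, C4)⁺ = {C1, C2, C3, C4, C5, C6}, which contains all of one fragment — lossless.
Dependency preservation: C2 → C5; C1, C4, C5 → C2, C3 are not contained in any single fragment, but the restricted closure of each left-hand side across the fragments still reaches the right-hand side; the remaining FDs each lie inside some fragment. All dependencies are preserved.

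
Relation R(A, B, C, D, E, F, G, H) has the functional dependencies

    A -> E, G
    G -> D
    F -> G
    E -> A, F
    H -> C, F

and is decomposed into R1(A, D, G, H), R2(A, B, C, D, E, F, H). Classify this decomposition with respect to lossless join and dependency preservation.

Lossless test: (A, D, H)⁺ = {A, C, D, E, F, G, H}, which contains all of one fragment — lossless.
Dependency preservation: the restricted closure of {F} across the fragments never reaches {G}, so F → G cannot be enforced without a join — not preserved.

lossless but not dependency-preserving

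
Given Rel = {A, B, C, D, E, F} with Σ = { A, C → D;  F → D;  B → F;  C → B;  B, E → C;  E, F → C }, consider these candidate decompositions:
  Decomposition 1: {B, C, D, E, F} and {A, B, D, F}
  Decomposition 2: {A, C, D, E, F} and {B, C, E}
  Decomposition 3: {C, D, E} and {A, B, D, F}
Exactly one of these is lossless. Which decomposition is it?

Decomposition 2

Decomposition 1: common = {B, D, F}, closure = {B, D, F} → lossy.
Decomposition 2: common = {C, E}, closure = {B, C, D, E, F} → lossless.
Decomposition 3: common = {D}, closure = {D} → lossy.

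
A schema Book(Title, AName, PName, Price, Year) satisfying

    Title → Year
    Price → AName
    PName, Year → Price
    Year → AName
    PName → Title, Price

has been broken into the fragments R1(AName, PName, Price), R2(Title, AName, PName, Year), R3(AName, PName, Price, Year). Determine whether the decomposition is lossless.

Yes

Chase test. Columns are Title, AName, PName, Price, Year; row i has aⱼ where attribute j ∈ Ri, else bᵢⱼ.
Initial tableau (one row per fragment):
  row 1: b11 a2 a3 a4 b15
  row 2: a1 a2 a3 b24 a5
  row 3: b31 a2 a3 a4 a5
Rows 2 and 3 agree on PName, Year; apply PName, Year→Price and equate their Price entries.
Rows 1 and 2 agree on PName; apply PName→Title, Price and equate their Title, Price entries.
Rows 1 and 3 agree on PName; apply PName→Title, Price and equate their Title, Price entries.
Rows 1 and 2 agree on Title; apply Title→Year and equate their Year entries.
Row 1 is now all distinguished symbols — the join is lossless.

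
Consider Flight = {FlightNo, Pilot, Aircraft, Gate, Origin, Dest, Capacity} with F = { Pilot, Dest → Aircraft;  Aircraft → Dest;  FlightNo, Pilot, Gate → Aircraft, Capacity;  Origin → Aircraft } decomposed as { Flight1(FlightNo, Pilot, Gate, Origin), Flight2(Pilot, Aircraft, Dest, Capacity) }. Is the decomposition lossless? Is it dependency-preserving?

lossy and not dependency-preserving

Lossless test: (Pilot)⁺ = {Pilot}, which is a superkey of neither fragment — lossy.
Dependency preservation: the restricted closure of {FlightNo, Pilot, Gate} across the fragments never reaches {Aircraft, Capacity}, so FlightNo, Pilot, Gate → Aircraft, Capacity cannot be enforced without a join — not preserved.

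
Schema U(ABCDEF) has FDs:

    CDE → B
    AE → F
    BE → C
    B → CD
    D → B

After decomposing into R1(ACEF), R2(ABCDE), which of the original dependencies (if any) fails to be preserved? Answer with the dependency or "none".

none

CDE → B lies within R2.
AE → F lies within R1.
BE → C lies within R2.
B → CD lies within R2.
D → B lies within R2.
Every dependency is enforceable on the fragments, so the decomposition is dependency-preserving.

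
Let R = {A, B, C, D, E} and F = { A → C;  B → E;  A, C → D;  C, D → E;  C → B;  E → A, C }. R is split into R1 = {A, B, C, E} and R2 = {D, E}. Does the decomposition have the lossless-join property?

Yes

Common attributes: R1 ∩ R2 = {E}.
Closure of {E}: E → A, C applies, adding A, C; A, C → D applies, adding D; C → B applies, adding B. So (E)⁺ = {A, B, C, D, E}.
This closure contains every attribute of R1, so R1 ∩ R2 → R1. The join is lossless.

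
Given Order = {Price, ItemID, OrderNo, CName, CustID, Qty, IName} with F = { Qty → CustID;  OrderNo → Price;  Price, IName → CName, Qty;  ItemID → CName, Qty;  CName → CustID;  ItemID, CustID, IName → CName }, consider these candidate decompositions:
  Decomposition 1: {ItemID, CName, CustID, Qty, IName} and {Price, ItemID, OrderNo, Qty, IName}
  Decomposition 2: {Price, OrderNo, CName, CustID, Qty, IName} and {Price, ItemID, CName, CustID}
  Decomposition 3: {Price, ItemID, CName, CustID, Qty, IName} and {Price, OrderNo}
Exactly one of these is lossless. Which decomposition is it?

Decomposition 1: common = {ItemID, Qty, IName}, closure = {ItemID, CName, CustID, Qty, IName} → lossless.
Decomposition 2: common = {Price, CName, CustID}, closure = {Price, CName, CustID} → lossy.
Decomposition 3: common = {Price}, closure = {Price} → lossy.

Decomposition 1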